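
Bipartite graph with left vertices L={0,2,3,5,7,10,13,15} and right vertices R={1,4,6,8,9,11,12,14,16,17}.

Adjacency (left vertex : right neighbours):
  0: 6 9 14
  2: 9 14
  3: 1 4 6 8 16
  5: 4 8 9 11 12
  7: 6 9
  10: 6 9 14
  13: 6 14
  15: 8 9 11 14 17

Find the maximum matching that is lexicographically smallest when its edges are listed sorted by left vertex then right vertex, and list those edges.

Lex-smallest maximum matching: {(0,6), (2,9), (3,1), (5,4), (10,14), (15,8)}

|M| = 6 (so the lex-smallest maximum matching has 6 edges)
process left vertices in ascending order; for each, take the smallest-labelled available neighbour that still permits 6 edges overall, or leave it unmatched if none does
lex-smallest matching: {0-6, 2-9, 3-1, 5-4, 10-14, 15-8}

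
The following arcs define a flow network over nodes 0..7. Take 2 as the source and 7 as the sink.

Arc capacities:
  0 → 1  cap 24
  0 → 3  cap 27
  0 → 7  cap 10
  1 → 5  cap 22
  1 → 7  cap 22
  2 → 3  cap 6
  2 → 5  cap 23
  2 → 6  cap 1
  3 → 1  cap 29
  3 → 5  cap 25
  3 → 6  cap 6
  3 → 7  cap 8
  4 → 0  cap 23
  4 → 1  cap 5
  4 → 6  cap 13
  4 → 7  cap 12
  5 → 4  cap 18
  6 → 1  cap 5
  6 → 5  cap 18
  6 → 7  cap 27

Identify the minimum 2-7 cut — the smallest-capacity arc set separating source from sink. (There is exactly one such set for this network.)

Min-cut arcs: {(2,3), (2,6), (5,4)} (total capacity 25)

augment #1: 2→3→7 push 6
augment #2: 2→6→7 push 1
augment #3: 2→5→4→7 push 12
augment #4: 2→5→4→0→7 push 6
max flow = 25; residual-reachable set from 2 gives S-side
cut edges (S→T): {(2,3), (2,6), (5,4)} total cap 25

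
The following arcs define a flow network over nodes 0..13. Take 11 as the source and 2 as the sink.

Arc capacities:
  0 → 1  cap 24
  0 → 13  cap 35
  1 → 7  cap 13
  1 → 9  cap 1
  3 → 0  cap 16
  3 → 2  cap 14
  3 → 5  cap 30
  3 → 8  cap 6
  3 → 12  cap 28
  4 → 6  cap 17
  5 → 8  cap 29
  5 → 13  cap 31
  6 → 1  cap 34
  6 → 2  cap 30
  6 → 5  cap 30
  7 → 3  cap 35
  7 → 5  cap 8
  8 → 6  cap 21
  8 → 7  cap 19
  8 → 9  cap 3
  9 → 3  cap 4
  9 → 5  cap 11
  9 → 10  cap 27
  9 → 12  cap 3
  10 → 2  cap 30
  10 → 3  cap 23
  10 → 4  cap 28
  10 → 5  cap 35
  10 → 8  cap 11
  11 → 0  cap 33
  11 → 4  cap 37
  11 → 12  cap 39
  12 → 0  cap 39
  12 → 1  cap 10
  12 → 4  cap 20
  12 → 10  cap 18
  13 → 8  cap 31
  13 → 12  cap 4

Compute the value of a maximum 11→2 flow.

augment #1: 11→4→6→2 bottleneck 17, total now 17
augment #2: 11→12→10→2 bottleneck 18, total now 35
augment #3: 11→0→1→7→3→2 bottleneck 13, total now 48
augment #4: 11→0→1→9→3→2 bottleneck 1, total now 49
augment #5: 11→0→13→8→6→2 bottleneck 13, total now 62
augment #6: 11→0→13→8→9→10→2 bottleneck 3, total now 65
augment #7: 11→0→13→8→7→3→9→10→2 bottleneck 1, total now 66

Maximum flow value: 66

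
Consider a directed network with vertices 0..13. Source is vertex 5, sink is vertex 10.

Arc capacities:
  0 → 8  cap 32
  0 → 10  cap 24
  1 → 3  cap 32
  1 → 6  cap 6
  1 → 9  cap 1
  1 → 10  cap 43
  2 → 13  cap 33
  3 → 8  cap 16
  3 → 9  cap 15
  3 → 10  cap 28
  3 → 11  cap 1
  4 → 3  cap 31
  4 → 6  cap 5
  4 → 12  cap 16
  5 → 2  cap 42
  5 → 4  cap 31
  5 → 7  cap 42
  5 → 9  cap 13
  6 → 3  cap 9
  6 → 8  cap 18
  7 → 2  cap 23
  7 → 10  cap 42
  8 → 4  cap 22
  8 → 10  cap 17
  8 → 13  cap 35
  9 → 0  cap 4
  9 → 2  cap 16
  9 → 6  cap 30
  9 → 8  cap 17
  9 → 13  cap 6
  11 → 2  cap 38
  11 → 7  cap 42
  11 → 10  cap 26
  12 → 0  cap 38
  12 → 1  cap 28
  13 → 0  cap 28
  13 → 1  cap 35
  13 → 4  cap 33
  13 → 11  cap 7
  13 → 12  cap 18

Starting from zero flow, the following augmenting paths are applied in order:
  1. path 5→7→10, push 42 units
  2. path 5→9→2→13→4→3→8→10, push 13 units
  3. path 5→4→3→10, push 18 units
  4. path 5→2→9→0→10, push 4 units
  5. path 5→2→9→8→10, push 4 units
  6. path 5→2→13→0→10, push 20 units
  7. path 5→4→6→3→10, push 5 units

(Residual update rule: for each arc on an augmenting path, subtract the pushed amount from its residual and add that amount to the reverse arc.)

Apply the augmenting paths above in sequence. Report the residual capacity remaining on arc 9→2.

Residual capacity of (9,2): 11

after path 1 (5→7→10, push 42): res(9,2)=16
after path 2 (5→9→2→13→4→3→8→10, push 13): res(9,2)=3
after path 3 (5→4→3→10, push 18): res(9,2)=3
after path 4 (5→2→9→0→10, push 4): res(9,2)=7
after path 5 (5→2→9→8→10, push 4): res(9,2)=11
after path 6 (5→2→13→0→10, push 20): res(9,2)=11
after path 7 (5→4→6→3→10, push 5): res(9,2)=11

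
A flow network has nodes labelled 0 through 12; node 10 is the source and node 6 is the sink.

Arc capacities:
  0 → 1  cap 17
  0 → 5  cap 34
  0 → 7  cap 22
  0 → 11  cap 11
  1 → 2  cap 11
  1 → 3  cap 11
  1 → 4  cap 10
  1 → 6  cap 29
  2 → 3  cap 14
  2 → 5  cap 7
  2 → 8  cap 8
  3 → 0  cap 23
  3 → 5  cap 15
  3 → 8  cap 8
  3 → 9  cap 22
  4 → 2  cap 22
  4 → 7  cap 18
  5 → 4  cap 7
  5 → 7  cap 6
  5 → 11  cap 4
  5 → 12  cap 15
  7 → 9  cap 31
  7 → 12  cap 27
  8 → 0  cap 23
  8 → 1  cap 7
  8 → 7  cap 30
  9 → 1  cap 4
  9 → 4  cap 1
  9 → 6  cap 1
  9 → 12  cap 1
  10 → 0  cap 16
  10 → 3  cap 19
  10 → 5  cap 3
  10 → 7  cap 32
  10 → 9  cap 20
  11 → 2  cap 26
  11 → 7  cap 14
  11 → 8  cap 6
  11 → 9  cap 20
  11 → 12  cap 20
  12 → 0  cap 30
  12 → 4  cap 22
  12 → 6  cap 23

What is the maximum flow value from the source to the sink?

Maximum flow value: 52

augment #1: 10→9→6 bottleneck 1, total now 1
augment #2: 10→0→1→6 bottleneck 16, total now 17
augment #3: 10→5→12→6 bottleneck 3, total now 20
augment #4: 10→7→12→6 bottleneck 20, total now 40
augment #5: 10→9→1→6 bottleneck 4, total now 44
augment #6: 10→3→0→1→6 bottleneck 1, total now 45
augment #7: 10→3→8→1→6 bottleneck 7, total now 52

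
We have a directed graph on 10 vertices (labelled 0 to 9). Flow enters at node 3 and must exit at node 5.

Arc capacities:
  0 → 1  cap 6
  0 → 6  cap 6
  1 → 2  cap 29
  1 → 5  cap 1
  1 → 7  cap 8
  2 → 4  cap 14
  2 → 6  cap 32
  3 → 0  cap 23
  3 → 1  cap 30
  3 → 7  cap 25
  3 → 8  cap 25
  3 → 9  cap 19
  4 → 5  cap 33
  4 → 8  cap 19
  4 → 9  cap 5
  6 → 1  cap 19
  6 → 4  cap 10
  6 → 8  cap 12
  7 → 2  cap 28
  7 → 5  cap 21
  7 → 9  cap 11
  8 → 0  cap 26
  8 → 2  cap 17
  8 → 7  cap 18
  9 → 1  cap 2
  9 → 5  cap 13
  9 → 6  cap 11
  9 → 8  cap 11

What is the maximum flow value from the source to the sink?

Maximum flow value: 59

augment #1: 3→1→5 bottleneck 1, total now 1
augment #2: 3→7→5 bottleneck 21, total now 22
augment #3: 3→9→5 bottleneck 13, total now 35
augment #4: 3→0→6→4→5 bottleneck 6, total now 41
augment #5: 3→1→2→4→5 bottleneck 14, total now 55
augment #6: 3→9→6→4→5 bottleneck 4, total now 59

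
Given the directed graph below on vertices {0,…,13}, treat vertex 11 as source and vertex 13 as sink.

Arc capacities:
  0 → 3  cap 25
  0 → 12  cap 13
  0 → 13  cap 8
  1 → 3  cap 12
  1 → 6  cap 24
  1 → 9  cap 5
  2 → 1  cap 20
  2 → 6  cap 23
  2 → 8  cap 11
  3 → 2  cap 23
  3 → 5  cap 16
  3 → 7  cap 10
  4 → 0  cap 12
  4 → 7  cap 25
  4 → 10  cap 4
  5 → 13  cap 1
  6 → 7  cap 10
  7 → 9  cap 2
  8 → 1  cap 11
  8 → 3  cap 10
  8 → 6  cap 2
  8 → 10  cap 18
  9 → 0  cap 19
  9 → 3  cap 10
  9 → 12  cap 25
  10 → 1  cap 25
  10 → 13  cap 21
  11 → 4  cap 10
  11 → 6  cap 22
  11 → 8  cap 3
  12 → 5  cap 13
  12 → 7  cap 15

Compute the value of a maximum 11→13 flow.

Maximum flow value: 15

augment #1: 11→4→0→13 bottleneck 8, total now 8
augment #2: 11→4→10→13 bottleneck 2, total now 10
augment #3: 11→8→10→13 bottleneck 3, total now 13
augment #4: 11→6→7→9→3→5→13 bottleneck 1, total now 14
augment #5: 11→6→7→9→0→4→10→13 bottleneck 1, total now 15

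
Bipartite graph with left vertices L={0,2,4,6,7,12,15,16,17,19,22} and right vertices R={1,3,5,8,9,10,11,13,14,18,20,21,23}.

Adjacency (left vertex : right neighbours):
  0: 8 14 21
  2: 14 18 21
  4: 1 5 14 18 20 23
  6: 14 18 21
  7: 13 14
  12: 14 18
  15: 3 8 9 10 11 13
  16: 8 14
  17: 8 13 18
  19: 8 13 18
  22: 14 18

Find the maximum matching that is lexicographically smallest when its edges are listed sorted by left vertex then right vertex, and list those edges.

|M| = 7 (so the lex-smallest maximum matching has 7 edges)
process left vertices in ascending order; for each, take the smallest-labelled available neighbour that still permits 7 edges overall, or leave it unmatched if none does
lex-smallest matching: {0-8, 2-14, 4-1, 6-21, 7-13, 12-18, 15-3}

Lex-smallest maximum matching: {(0,8), (2,14), (4,1), (6,21), (7,13), (12,18), (15,3)}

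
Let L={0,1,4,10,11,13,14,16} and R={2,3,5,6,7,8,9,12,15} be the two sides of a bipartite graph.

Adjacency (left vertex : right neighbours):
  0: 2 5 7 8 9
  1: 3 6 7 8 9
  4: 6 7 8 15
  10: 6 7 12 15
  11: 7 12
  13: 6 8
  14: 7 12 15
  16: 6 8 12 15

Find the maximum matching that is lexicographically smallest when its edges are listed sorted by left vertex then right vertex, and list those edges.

Lex-smallest maximum matching: {(0,2), (1,3), (4,6), (10,7), (11,12), (13,8), (14,15)}

|M| = 7 (so the lex-smallest maximum matching has 7 edges)
process left vertices in ascending order; for each, take the smallest-labelled available neighbour that still permits 7 edges overall, or leave it unmatched if none does
lex-smallest matching: {0-2, 1-3, 4-6, 10-7, 11-12, 13-8, 14-15}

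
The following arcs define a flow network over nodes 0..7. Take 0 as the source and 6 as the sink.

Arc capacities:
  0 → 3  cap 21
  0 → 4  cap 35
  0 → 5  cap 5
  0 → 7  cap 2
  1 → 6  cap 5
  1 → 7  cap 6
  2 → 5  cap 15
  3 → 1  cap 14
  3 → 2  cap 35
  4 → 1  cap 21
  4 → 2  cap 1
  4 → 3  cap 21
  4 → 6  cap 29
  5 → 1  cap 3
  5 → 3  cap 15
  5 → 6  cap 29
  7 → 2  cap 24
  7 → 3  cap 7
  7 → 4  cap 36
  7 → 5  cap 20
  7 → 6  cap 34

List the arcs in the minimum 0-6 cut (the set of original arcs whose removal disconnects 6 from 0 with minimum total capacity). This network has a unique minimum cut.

Min-cut arcs: {(0,5), (0,7), (1,6), (1,7), (2,5), (4,6)} (total capacity 62)

augment #1: 0→4→6 push 29
augment #2: 0→5→6 push 5
augment #3: 0→7→6 push 2
augment #4: 0→3→1→6 push 5
augment #5: 0→3→1→7→6 push 6
augment #6: 0→3→2→5→6 push 10
augment #7: 0→4→2→5→6 push 1
augment #8: 0→4→3→2→5→6 push 4
max flow = 62; residual-reachable set from 0 gives S-side
cut edges (S→T): {(0,5), (0,7), (1,6), (1,7), (2,5), (4,6)} total cap 62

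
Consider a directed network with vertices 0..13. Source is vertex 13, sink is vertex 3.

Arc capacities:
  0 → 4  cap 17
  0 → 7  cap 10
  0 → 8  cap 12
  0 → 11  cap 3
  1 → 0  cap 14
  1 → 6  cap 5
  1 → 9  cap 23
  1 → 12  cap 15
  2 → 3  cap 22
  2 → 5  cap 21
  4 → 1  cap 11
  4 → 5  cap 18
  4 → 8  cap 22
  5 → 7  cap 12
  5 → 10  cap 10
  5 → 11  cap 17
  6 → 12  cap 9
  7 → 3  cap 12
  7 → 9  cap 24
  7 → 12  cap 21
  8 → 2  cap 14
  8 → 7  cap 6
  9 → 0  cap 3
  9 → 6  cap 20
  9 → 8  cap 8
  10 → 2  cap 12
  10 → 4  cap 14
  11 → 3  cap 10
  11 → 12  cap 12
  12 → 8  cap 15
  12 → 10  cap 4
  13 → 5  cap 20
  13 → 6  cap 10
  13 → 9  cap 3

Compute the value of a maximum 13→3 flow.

augment #1: 13→5→7→3 bottleneck 12, total now 12
augment #2: 13→5→11→3 bottleneck 8, total now 20
augment #3: 13→9→0→11→3 bottleneck 2, total now 22
augment #4: 13→9→8→2→3 bottleneck 1, total now 23
augment #5: 13→6→12→8→2→3 bottleneck 9, total now 32

Maximum flow value: 32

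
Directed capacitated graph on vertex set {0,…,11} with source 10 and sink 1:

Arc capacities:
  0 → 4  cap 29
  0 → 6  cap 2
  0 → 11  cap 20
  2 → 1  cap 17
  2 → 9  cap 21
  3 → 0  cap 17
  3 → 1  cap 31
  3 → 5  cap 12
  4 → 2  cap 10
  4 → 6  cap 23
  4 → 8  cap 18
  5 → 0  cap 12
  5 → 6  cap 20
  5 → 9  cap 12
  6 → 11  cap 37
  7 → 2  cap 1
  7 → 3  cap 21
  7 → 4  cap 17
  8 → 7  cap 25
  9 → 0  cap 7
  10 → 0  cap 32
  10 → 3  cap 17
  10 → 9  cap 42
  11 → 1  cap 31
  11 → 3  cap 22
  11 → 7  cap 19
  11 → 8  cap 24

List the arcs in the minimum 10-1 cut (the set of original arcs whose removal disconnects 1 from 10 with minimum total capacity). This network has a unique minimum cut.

augment #1: 10→3→1 push 17
augment #2: 10→0→11→1 push 20
augment #3: 10→0→4→2→1 push 10
augment #4: 10→0→6→11→1 push 2
augment #5: 10→9→0→4→6→11→1 push 7
max flow = 56; residual-reachable set from 10 gives S-side
cut edges (S→T): {(9,0), (10,0), (10,3)} total cap 56

Min-cut arcs: {(9,0), (10,0), (10,3)} (total capacity 56)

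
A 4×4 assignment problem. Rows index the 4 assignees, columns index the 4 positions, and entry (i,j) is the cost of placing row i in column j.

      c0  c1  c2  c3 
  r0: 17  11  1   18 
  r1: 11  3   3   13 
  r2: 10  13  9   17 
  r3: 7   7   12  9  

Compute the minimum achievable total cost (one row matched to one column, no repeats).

optimal assignment: row0→col2 (cost 1), row1→col1 (cost 3), row2→col0 (cost 10), row3→col3 (cost 9)
total = 1 + 3 + 10 + 9 = 23

Minimum assignment cost: 23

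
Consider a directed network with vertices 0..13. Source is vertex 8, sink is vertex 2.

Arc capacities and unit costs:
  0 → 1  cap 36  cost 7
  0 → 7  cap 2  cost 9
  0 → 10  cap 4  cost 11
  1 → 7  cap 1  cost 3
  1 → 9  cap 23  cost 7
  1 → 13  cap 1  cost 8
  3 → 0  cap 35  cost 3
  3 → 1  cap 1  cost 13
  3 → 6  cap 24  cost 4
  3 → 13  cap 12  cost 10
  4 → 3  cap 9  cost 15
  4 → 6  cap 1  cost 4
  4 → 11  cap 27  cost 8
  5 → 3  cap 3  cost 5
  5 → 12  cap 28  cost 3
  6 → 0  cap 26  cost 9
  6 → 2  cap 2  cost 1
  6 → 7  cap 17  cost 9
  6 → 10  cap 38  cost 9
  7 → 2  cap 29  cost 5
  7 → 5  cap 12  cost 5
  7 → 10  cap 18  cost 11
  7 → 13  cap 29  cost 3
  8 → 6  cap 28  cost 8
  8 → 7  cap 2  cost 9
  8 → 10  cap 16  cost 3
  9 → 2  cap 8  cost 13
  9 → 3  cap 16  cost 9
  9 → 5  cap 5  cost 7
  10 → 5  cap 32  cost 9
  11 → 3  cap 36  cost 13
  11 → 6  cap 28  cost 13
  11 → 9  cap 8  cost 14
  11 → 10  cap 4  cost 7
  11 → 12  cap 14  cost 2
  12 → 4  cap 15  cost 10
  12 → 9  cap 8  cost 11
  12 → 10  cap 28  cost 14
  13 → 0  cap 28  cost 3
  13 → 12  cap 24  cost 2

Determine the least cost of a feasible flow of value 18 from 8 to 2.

shortest-cost path #1: 8→6→2 push 2 @ unit cost 9 (adds 18)
shortest-cost path #2: 8→7→2 push 2 @ unit cost 14 (adds 28)
shortest-cost path #3: 8→6→7→2 push 14 @ unit cost 22 (adds 308)
total cost = 354

Minimum cost for 18 units: 354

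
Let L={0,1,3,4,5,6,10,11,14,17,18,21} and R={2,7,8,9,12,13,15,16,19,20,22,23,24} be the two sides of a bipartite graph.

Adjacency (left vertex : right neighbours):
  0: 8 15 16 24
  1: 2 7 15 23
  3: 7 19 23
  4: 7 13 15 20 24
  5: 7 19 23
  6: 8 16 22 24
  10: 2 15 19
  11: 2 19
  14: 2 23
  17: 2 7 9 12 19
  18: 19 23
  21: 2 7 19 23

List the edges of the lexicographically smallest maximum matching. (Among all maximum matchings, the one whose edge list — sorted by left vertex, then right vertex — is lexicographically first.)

Lex-smallest maximum matching: {(0,8), (1,2), (3,7), (4,13), (5,19), (6,16), (10,15), (14,23), (17,9)}

|M| = 9 (so the lex-smallest maximum matching has 9 edges)
process left vertices in ascending order; for each, take the smallest-labelled available neighbour that still permits 9 edges overall, or leave it unmatched if none does
lex-smallest matching: {0-8, 1-2, 3-7, 4-13, 5-19, 6-16, 10-15, 14-23, 17-9}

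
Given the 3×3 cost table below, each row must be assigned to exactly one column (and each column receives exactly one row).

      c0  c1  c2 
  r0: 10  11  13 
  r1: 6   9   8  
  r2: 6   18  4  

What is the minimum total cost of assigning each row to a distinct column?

Minimum assignment cost: 21

optimal assignment: row0→col1 (cost 11), row1→col0 (cost 6), row2→col2 (cost 4)
total = 11 + 6 + 4 = 21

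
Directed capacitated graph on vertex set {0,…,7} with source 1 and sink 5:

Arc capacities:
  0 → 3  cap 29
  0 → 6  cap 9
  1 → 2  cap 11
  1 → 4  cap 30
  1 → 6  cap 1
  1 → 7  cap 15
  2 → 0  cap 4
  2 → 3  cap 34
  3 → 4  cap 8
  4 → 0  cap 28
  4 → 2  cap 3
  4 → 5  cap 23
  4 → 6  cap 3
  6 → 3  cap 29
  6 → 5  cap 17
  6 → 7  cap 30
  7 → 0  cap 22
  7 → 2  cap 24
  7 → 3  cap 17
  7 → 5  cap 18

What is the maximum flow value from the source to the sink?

Maximum flow value: 51

augment #1: 1→4→5 bottleneck 23, total now 23
augment #2: 1→6→5 bottleneck 1, total now 24
augment #3: 1→7→5 bottleneck 15, total now 39
augment #4: 1→4→6→5 bottleneck 3, total now 42
augment #5: 1→2→0→6→5 bottleneck 4, total now 46
augment #6: 1→4→0→6→5 bottleneck 4, total now 50
augment #7: 1→2→3→4→0→6→5 bottleneck 1, total now 51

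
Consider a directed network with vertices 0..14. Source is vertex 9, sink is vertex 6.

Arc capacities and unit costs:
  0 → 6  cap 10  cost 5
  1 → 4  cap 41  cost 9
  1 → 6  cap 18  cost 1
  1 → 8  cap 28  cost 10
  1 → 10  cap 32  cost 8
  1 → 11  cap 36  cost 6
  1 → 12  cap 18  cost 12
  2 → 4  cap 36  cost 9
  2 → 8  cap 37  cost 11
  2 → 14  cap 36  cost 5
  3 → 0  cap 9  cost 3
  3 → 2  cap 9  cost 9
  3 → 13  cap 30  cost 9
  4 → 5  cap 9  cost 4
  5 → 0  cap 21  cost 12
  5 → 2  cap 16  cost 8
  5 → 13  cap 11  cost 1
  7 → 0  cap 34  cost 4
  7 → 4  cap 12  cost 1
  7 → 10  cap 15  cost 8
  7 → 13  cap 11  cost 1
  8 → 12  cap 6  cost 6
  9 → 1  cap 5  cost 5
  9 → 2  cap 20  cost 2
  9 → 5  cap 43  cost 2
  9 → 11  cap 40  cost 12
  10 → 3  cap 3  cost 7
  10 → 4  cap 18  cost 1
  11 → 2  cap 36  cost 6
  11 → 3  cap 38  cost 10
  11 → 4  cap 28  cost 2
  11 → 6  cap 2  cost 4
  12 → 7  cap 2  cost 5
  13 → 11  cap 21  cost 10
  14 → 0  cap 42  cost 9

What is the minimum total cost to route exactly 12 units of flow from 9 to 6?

shortest-cost path #1: 9→1→6 push 5 @ unit cost 6 (adds 30)
shortest-cost path #2: 9→11→6 push 2 @ unit cost 16 (adds 32)
shortest-cost path #3: 9→5→0→6 push 5 @ unit cost 19 (adds 95)
total cost = 157

Minimum cost for 12 units: 157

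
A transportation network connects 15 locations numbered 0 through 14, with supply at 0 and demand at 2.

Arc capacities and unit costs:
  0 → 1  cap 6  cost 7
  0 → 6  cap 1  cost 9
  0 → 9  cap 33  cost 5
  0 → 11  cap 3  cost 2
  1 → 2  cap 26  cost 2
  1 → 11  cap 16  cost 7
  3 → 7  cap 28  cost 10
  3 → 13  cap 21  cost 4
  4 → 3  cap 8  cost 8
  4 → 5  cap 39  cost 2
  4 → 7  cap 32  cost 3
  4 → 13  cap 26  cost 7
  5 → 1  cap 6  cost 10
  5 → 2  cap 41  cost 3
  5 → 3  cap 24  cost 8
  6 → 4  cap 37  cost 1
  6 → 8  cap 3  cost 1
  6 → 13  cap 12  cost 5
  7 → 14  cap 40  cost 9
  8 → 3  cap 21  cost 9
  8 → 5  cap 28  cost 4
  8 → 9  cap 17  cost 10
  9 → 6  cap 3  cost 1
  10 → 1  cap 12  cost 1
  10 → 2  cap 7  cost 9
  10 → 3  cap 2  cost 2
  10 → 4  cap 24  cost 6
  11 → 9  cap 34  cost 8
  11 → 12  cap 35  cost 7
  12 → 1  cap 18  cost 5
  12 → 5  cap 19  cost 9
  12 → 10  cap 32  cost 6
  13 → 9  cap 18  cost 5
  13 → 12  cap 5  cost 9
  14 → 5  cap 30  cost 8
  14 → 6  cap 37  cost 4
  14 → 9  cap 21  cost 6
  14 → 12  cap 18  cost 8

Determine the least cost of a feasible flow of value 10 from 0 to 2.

Minimum cost for 10 units: 105

shortest-cost path #1: 0→1→2 push 6 @ unit cost 9 (adds 54)
shortest-cost path #2: 0→9→6→4→5→2 push 3 @ unit cost 12 (adds 36)
shortest-cost path #3: 0→6→4→5→2 push 1 @ unit cost 15 (adds 15)
total cost = 105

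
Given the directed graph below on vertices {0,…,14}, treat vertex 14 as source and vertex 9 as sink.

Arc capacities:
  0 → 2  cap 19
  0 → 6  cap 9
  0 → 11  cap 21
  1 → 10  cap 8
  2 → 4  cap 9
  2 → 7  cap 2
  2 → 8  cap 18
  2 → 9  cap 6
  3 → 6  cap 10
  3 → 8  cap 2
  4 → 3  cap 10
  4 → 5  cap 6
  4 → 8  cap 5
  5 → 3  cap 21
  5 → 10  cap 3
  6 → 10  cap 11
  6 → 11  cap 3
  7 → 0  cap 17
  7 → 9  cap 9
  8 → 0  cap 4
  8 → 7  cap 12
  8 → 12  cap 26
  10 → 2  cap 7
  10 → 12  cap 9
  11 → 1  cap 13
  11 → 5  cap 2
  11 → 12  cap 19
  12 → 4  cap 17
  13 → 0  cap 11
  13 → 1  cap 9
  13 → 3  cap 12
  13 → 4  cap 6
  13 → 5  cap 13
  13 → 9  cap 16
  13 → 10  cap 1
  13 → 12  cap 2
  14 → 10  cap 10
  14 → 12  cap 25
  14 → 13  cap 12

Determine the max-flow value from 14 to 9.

Maximum flow value: 26

augment #1: 14→13→9 bottleneck 12, total now 12
augment #2: 14→10→2→9 bottleneck 6, total now 18
augment #3: 14→10→2→7→9 bottleneck 1, total now 19
augment #4: 14→12→4→8→7→9 bottleneck 5, total now 24
augment #5: 14→12→4→3→8→7→9 bottleneck 2, total now 26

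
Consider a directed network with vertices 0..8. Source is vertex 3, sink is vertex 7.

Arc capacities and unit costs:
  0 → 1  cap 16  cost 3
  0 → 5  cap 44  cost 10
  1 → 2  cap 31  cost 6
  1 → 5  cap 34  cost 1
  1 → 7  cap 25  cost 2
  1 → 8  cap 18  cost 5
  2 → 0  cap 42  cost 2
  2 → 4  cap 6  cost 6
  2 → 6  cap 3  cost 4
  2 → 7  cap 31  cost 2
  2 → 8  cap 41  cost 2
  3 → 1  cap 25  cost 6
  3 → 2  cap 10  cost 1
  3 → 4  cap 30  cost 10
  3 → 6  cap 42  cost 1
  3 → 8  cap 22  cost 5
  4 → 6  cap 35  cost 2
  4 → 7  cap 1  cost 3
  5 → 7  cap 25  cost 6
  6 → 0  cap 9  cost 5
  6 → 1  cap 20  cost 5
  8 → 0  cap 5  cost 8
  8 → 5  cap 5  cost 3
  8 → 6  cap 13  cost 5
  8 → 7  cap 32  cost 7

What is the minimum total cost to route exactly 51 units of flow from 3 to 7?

shortest-cost path #1: 3→2→7 push 10 @ unit cost 3 (adds 30)
shortest-cost path #2: 3→1→7 push 25 @ unit cost 8 (adds 200)
shortest-cost path #3: 3→8→7 push 16 @ unit cost 12 (adds 192)
total cost = 422

Minimum cost for 51 units: 422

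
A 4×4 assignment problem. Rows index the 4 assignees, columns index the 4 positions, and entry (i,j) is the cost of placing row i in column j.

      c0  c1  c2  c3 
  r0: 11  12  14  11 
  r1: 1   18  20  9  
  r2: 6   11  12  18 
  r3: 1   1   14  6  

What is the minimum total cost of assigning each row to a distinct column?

optimal assignment: row0→col3 (cost 11), row1→col0 (cost 1), row2→col2 (cost 12), row3→col1 (cost 1)
total = 11 + 1 + 12 + 1 = 25

Minimum assignment cost: 25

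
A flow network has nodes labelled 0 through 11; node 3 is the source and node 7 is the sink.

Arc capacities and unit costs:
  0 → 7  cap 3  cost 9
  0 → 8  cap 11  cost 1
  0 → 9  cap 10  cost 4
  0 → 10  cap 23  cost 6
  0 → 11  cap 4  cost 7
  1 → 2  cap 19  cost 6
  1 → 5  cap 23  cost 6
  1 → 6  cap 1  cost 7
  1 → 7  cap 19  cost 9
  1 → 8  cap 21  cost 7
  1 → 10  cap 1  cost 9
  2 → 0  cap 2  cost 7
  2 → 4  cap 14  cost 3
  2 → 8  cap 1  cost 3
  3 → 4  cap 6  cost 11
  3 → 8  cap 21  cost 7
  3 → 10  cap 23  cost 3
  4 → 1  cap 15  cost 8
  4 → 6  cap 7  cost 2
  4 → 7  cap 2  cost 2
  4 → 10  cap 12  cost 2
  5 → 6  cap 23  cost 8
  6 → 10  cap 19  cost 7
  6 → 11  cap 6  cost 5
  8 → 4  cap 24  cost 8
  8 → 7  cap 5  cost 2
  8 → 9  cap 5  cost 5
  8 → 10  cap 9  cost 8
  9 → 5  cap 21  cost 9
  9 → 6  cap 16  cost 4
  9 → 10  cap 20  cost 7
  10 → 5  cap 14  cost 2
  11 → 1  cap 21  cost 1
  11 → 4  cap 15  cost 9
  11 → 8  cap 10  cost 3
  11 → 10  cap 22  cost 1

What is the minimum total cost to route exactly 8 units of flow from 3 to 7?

shortest-cost path #1: 3→8→7 push 5 @ unit cost 9 (adds 45)
shortest-cost path #2: 3→4→7 push 2 @ unit cost 13 (adds 26)
shortest-cost path #3: 3→4→1→7 push 1 @ unit cost 28 (adds 28)
total cost = 99

Minimum cost for 8 units: 99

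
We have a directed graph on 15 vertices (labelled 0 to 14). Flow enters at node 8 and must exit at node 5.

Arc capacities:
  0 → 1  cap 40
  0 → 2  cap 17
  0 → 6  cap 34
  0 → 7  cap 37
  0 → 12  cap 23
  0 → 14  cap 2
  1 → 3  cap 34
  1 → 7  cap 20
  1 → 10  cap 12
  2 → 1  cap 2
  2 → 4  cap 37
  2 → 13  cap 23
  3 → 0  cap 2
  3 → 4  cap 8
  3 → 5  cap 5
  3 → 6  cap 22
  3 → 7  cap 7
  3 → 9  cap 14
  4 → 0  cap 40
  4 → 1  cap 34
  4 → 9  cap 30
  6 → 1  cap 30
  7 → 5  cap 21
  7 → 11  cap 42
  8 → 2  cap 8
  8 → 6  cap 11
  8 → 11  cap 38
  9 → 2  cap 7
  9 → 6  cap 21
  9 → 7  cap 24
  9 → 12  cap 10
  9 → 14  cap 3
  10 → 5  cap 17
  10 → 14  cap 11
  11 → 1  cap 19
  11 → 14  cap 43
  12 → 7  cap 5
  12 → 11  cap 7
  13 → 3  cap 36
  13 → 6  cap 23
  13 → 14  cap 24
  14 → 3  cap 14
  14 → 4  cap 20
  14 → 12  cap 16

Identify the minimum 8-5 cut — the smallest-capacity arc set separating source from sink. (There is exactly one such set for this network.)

augment #1: 8→2→1→3→5 push 2
augment #2: 8→2→13→3→5 push 3
augment #3: 8→6→1→7→5 push 11
augment #4: 8→11→1→7→5 push 9
augment #5: 8→11→1→10→5 push 10
augment #6: 8→2→4→0→7→5 push 1
augment #7: 8→2→4→1→10→5 push 2
max flow = 38; residual-reachable set from 8 gives S-side
cut edges (S→T): {(1,10), (3,5), (7,5)} total cap 38

Min-cut arcs: {(1,10), (3,5), (7,5)} (total capacity 38)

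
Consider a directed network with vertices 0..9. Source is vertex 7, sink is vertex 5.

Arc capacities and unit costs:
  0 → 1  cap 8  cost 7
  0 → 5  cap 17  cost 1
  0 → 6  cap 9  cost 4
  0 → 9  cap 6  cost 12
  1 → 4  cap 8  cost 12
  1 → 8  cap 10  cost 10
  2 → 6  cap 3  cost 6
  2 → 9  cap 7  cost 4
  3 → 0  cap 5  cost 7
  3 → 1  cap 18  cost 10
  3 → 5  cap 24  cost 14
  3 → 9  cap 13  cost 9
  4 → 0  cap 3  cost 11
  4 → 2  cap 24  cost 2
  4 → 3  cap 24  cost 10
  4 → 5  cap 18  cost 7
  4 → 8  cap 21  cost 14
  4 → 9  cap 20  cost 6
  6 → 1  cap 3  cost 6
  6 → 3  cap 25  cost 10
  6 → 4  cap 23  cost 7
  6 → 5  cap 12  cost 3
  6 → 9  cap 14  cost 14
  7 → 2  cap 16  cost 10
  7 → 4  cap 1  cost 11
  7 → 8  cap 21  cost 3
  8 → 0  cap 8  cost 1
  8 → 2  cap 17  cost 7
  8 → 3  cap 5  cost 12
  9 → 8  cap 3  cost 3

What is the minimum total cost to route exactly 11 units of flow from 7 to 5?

shortest-cost path #1: 7→8→0→5 push 8 @ unit cost 5 (adds 40)
shortest-cost path #2: 7→4→5 push 1 @ unit cost 18 (adds 18)
shortest-cost path #3: 7→2→6→5 push 2 @ unit cost 19 (adds 38)
total cost = 96

Minimum cost for 11 units: 96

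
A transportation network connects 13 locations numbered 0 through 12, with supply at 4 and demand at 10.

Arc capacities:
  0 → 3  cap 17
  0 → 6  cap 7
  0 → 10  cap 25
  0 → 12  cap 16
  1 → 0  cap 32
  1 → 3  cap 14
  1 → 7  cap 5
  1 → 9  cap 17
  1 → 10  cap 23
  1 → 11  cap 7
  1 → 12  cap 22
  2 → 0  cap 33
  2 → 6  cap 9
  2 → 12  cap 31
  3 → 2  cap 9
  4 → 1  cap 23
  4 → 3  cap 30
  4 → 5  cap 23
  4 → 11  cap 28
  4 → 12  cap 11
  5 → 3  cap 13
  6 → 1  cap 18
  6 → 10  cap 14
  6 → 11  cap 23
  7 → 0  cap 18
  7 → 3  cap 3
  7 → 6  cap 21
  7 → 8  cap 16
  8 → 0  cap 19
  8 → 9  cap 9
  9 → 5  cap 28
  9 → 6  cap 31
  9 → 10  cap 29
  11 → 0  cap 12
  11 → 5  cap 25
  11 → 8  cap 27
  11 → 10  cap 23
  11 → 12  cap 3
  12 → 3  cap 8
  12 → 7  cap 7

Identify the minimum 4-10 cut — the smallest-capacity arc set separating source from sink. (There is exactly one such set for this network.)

Min-cut arcs: {(3,2), (4,1), (4,11), (12,7)} (total capacity 67)

augment #1: 4→1→10 push 23
augment #2: 4→11→10 push 23
augment #3: 4→11→0→10 push 5
augment #4: 4→3→2→0→10 push 9
augment #5: 4→12→7→0→10 push 7
max flow = 67; residual-reachable set from 4 gives S-side
cut edges (S→T): {(3,2), (4,1), (4,11), (12,7)} total cap 67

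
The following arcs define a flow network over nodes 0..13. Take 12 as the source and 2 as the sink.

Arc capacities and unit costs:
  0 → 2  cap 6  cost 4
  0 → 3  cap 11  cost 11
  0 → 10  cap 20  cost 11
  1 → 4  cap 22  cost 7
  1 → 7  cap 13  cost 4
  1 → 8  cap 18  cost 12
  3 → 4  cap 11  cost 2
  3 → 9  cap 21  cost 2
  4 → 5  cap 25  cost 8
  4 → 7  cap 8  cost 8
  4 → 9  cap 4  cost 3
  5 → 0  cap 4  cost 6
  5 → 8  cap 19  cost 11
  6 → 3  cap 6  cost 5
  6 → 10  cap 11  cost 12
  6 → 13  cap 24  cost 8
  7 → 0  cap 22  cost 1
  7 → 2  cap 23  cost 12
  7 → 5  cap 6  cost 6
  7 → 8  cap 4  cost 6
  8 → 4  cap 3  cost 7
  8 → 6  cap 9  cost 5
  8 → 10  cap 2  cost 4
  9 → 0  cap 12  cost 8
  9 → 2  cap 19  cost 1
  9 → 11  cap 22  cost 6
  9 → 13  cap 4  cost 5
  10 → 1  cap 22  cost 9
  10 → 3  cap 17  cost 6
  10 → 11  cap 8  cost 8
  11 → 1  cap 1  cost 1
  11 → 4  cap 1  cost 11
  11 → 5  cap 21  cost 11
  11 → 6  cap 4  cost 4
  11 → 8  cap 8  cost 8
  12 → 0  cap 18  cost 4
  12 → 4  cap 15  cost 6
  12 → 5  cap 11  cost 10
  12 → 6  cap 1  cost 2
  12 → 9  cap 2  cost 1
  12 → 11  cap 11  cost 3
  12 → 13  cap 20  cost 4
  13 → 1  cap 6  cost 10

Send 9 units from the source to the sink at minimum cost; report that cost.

Minimum cost for 9 units: 62

shortest-cost path #1: 12→9→2 push 2 @ unit cost 2 (adds 4)
shortest-cost path #2: 12→0→2 push 6 @ unit cost 8 (adds 48)
shortest-cost path #3: 12→4→9→2 push 1 @ unit cost 10 (adds 10)
total cost = 62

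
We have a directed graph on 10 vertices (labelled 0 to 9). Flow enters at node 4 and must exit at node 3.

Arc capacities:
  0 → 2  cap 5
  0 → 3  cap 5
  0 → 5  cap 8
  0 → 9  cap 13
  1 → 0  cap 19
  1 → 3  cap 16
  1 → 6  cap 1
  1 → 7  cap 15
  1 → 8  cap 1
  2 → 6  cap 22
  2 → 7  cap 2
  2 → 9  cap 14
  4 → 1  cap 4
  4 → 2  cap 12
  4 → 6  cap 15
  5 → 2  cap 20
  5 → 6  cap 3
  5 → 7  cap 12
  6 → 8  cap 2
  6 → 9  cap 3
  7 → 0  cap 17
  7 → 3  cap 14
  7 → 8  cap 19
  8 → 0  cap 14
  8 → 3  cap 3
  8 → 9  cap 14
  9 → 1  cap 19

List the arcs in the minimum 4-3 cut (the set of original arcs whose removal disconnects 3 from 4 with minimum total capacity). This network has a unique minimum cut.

augment #1: 4→1→3 push 4
augment #2: 4→2→7→3 push 2
augment #3: 4→6→8→3 push 2
augment #4: 4→2→9→1→3 push 10
augment #5: 4→6→9→1→3 push 2
augment #6: 4→6→9→1→0→3 push 1
max flow = 21; residual-reachable set from 4 gives S-side
cut edges (S→T): {(4,1), (4,2), (6,8), (6,9)} total cap 21

Min-cut arcs: {(4,1), (4,2), (6,8), (6,9)} (total capacity 21)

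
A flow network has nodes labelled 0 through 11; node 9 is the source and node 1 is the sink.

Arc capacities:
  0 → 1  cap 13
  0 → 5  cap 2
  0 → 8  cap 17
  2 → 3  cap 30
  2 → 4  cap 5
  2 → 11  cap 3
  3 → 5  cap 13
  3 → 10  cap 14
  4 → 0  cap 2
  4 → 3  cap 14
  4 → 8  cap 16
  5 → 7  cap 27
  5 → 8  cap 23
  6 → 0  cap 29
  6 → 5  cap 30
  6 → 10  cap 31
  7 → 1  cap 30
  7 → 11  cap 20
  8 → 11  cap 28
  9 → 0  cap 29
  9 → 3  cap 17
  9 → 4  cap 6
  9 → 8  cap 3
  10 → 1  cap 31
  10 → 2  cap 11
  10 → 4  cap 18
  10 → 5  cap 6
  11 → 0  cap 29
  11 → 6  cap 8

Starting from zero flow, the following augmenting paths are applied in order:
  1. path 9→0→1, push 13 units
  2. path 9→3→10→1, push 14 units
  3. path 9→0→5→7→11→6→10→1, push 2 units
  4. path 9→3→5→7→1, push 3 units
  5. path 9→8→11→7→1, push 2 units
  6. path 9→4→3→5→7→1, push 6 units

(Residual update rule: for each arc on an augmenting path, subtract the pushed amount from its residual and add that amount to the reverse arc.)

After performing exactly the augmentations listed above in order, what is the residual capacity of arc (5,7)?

Residual capacity of (5,7): 16

after path 1 (9→0→1, push 13): res(5,7)=27
after path 2 (9→3→10→1, push 14): res(5,7)=27
after path 3 (9→0→5→7→11→6→10→1, push 2): res(5,7)=25
after path 4 (9→3→5→7→1, push 3): res(5,7)=22
after path 5 (9→8→11→7→1, push 2): res(5,7)=22
after path 6 (9→4→3→5→7→1, push 6): res(5,7)=16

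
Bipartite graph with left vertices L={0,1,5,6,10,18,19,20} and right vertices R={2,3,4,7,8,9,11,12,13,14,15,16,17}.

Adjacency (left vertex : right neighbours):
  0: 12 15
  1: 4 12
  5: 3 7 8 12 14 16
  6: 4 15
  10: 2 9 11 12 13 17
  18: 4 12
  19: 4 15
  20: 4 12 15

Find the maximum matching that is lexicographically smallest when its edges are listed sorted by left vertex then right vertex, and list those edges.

|M| = 5 (so the lex-smallest maximum matching has 5 edges)
process left vertices in ascending order; for each, take the smallest-labelled available neighbour that still permits 5 edges overall, or leave it unmatched if none does
lex-smallest matching: {0-12, 1-4, 5-3, 6-15, 10-2}

Lex-smallest maximum matching: {(0,12), (1,4), (5,3), (6,15), (10,2)}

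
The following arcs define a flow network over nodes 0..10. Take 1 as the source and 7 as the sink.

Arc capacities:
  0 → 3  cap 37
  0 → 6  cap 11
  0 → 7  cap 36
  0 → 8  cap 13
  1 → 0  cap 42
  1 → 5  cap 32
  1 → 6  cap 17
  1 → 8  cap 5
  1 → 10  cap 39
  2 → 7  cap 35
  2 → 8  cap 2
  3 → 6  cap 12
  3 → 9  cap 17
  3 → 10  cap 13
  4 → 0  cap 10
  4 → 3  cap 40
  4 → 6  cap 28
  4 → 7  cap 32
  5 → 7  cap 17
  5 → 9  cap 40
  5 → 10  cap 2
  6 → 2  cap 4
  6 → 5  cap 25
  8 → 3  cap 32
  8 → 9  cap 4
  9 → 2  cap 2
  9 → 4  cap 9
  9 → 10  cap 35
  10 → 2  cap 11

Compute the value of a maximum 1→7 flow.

Maximum flow value: 79

augment #1: 1→0→7 bottleneck 36, total now 36
augment #2: 1→5→7 bottleneck 17, total now 53
augment #3: 1→6→2→7 bottleneck 4, total now 57
augment #4: 1→10→2→7 bottleneck 11, total now 68
augment #5: 1→5→9→2→7 bottleneck 2, total now 70
augment #6: 1→5→9→4→7 bottleneck 9, total now 79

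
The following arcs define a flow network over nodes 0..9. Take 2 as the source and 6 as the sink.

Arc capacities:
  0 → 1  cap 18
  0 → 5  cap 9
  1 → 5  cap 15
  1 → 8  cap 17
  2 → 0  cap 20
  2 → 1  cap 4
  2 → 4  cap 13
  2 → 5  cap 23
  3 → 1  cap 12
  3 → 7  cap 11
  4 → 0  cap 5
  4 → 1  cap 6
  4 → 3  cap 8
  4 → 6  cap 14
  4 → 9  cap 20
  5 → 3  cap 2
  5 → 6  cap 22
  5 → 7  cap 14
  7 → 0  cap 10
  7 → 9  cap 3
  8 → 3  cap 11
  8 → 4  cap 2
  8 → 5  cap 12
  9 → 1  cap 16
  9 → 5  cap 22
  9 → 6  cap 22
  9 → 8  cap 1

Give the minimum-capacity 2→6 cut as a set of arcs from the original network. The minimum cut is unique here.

Min-cut arcs: {(2,4), (5,6), (7,9), (8,4)} (total capacity 40)

augment #1: 2→4→6 push 13
augment #2: 2→5→6 push 22
augment #3: 2→1→8→4→6 push 1
augment #4: 2→5→7→9→6 push 1
augment #5: 2→0→5→7→9→6 push 2
augment #6: 2→1→8→4→9→6 push 1
max flow = 40; residual-reachable set from 2 gives S-side
cut edges (S→T): {(2,4), (5,6), (7,9), (8,4)} total cap 40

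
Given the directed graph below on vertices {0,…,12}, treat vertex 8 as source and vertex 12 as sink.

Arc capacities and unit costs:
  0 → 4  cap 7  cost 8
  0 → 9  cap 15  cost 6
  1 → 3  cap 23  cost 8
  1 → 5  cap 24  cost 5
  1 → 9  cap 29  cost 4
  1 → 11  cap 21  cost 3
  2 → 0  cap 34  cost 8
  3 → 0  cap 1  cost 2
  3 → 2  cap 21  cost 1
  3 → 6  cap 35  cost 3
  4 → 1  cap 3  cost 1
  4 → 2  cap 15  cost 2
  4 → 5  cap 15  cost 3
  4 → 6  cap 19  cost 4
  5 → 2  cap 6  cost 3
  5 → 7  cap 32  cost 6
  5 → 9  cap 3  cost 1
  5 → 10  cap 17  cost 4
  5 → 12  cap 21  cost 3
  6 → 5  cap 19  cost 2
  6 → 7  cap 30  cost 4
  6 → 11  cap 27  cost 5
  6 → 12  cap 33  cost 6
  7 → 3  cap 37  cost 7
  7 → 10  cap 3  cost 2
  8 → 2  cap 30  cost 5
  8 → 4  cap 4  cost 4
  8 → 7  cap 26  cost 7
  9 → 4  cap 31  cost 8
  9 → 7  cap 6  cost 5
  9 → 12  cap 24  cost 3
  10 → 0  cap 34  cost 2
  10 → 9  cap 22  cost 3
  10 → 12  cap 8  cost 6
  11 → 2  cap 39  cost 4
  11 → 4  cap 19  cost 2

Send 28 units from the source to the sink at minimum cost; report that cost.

Minimum cost for 28 units: 547

shortest-cost path #1: 8→4→5→12 push 4 @ unit cost 10 (adds 40)
shortest-cost path #2: 8→7→10→12 push 3 @ unit cost 15 (adds 45)
shortest-cost path #3: 8→2→0→9→12 push 15 @ unit cost 22 (adds 330)
shortest-cost path #4: 8→7→3→6→5→12 push 6 @ unit cost 22 (adds 132)
total cost = 547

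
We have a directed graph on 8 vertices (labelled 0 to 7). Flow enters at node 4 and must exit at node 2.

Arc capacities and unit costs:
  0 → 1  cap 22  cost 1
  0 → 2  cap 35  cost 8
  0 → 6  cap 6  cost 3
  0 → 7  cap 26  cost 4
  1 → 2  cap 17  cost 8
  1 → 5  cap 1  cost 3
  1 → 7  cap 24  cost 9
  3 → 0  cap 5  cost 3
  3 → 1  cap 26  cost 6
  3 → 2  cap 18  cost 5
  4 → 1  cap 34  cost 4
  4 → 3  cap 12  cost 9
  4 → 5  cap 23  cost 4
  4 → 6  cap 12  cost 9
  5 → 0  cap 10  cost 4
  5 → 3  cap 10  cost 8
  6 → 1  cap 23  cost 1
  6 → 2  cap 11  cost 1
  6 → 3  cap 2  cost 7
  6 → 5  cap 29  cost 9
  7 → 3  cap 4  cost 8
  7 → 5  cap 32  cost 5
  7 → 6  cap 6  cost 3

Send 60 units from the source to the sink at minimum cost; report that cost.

shortest-cost path #1: 4→6→2 push 11 @ unit cost 10 (adds 110)
shortest-cost path #2: 4→1→2 push 17 @ unit cost 12 (adds 204)
shortest-cost path #3: 4→3→2 push 12 @ unit cost 14 (adds 168)
shortest-cost path #4: 4→5→0→2 push 10 @ unit cost 16 (adds 160)
shortest-cost path #5: 4→5→3→2 push 6 @ unit cost 17 (adds 102)
shortest-cost path #6: 4→5→3→0→2 push 4 @ unit cost 23 (adds 92)
total cost = 836

Minimum cost for 60 units: 836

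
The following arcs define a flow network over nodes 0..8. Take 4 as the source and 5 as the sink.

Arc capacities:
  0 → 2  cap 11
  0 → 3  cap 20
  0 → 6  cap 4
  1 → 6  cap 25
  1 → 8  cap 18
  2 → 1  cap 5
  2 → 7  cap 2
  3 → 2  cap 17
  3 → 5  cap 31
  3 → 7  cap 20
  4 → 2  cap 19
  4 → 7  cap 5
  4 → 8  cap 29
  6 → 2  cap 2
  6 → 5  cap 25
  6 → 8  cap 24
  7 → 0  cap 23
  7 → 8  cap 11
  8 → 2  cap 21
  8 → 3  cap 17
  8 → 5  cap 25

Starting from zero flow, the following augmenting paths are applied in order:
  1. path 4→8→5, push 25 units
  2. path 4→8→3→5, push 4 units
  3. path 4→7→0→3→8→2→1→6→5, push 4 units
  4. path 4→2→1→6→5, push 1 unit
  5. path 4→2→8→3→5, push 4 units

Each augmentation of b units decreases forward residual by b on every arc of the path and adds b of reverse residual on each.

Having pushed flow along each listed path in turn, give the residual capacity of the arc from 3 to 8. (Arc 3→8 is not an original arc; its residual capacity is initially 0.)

after path 1 (4→8→5, push 25): res(3,8)=0
after path 2 (4→8→3→5, push 4): res(3,8)=4
after path 3 (4→7→0→3→8→2→1→6→5, push 4): res(3,8)=0
after path 4 (4→2→1→6→5, push 1): res(3,8)=0
after path 5 (4→2→8→3→5, push 4): res(3,8)=4

Residual capacity of (3,8): 4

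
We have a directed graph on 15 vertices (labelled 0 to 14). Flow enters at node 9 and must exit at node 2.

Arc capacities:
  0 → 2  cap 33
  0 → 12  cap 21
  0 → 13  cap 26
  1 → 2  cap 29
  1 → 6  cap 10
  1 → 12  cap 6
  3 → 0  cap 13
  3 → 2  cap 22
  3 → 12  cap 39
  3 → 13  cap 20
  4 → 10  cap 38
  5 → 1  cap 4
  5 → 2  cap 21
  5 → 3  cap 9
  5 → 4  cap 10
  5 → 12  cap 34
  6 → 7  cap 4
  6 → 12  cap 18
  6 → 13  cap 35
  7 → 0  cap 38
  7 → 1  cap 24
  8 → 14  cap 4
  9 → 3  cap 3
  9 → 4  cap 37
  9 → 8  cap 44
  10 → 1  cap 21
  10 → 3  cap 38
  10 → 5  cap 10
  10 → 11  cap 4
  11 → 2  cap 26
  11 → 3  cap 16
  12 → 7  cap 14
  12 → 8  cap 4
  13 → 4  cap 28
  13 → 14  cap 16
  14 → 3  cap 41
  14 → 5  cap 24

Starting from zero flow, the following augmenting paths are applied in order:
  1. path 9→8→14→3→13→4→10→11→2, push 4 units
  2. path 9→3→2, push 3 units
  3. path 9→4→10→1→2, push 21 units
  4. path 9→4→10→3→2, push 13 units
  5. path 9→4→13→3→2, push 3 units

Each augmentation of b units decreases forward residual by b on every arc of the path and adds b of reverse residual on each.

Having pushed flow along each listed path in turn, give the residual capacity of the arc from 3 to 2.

after path 1 (9→8→14→3→13→4→10→11→2, push 4): res(3,2)=22
after path 2 (9→3→2, push 3): res(3,2)=19
after path 3 (9→4→10→1→2, push 21): res(3,2)=19
after path 4 (9→4→10→3→2, push 13): res(3,2)=6
after path 5 (9→4→13→3→2, push 3): res(3,2)=3

Residual capacity of (3,2): 3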